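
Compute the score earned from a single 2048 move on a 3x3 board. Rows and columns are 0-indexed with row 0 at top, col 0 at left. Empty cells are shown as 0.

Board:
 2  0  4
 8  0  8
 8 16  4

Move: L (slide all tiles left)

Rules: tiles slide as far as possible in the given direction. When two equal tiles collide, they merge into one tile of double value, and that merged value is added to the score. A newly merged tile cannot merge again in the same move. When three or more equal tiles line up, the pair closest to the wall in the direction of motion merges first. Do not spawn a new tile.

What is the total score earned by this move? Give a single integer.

Answer: 16

Derivation:
Slide left:
row 0: [2, 0, 4] -> [2, 4, 0]  score +0 (running 0)
row 1: [8, 0, 8] -> [16, 0, 0]  score +16 (running 16)
row 2: [8, 16, 4] -> [8, 16, 4]  score +0 (running 16)
Board after move:
 2  4  0
16  0  0
 8 16  4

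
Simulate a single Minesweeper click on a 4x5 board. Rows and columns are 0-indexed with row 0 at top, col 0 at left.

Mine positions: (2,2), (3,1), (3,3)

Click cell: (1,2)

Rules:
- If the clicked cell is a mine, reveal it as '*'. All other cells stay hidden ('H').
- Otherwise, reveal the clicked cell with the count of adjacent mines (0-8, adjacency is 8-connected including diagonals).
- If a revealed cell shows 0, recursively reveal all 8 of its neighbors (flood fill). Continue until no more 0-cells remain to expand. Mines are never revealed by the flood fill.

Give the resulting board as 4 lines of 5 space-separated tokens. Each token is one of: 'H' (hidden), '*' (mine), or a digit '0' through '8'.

H H H H H
H H 1 H H
H H H H H
H H H H H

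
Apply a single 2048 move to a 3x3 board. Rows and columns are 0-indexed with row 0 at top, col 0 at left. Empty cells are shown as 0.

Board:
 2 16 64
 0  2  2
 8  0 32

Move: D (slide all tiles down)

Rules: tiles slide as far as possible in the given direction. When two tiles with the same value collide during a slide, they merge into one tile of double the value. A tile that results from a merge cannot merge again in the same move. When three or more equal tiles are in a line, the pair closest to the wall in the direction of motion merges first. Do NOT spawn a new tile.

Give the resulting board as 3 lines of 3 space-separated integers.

Answer:  0  0 64
 2 16  2
 8  2 32

Derivation:
Slide down:
col 0: [2, 0, 8] -> [0, 2, 8]
col 1: [16, 2, 0] -> [0, 16, 2]
col 2: [64, 2, 32] -> [64, 2, 32]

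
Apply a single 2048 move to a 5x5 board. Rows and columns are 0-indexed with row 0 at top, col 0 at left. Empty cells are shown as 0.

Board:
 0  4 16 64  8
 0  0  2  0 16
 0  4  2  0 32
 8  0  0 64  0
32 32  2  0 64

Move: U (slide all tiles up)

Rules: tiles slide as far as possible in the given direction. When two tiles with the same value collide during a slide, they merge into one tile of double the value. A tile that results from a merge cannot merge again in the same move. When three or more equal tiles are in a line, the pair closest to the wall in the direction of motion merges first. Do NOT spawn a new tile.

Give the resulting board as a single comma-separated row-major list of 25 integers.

Slide up:
col 0: [0, 0, 0, 8, 32] -> [8, 32, 0, 0, 0]
col 1: [4, 0, 4, 0, 32] -> [8, 32, 0, 0, 0]
col 2: [16, 2, 2, 0, 2] -> [16, 4, 2, 0, 0]
col 3: [64, 0, 0, 64, 0] -> [128, 0, 0, 0, 0]
col 4: [8, 16, 32, 0, 64] -> [8, 16, 32, 64, 0]

Answer: 8, 8, 16, 128, 8, 32, 32, 4, 0, 16, 0, 0, 2, 0, 32, 0, 0, 0, 0, 64, 0, 0, 0, 0, 0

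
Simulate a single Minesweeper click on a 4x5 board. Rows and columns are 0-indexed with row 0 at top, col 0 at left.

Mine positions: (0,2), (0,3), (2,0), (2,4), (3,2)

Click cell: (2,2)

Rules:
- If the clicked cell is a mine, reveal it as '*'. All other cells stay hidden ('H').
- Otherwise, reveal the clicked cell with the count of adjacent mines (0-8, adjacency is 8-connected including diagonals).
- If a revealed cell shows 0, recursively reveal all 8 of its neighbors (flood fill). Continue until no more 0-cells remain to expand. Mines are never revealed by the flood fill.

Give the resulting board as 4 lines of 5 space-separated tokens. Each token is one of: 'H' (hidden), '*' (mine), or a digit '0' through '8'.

H H H H H
H H H H H
H H 1 H H
H H H H H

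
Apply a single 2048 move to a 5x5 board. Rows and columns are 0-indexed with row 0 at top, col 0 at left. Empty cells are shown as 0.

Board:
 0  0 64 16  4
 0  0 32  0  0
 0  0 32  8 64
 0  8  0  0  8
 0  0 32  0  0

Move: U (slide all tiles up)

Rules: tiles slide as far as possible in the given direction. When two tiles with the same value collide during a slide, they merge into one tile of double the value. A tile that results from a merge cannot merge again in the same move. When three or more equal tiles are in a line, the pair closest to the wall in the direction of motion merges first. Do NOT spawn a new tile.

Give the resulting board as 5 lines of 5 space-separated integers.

Answer:  0  8 64 16  4
 0  0 64  8 64
 0  0 32  0  8
 0  0  0  0  0
 0  0  0  0  0

Derivation:
Slide up:
col 0: [0, 0, 0, 0, 0] -> [0, 0, 0, 0, 0]
col 1: [0, 0, 0, 8, 0] -> [8, 0, 0, 0, 0]
col 2: [64, 32, 32, 0, 32] -> [64, 64, 32, 0, 0]
col 3: [16, 0, 8, 0, 0] -> [16, 8, 0, 0, 0]
col 4: [4, 0, 64, 8, 0] -> [4, 64, 8, 0, 0]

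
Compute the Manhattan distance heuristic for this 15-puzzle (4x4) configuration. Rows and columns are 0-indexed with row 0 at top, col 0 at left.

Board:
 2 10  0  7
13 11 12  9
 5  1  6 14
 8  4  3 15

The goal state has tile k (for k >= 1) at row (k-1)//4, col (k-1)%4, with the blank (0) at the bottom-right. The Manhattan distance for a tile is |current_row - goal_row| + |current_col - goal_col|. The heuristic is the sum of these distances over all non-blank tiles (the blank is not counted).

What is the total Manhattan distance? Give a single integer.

Tile 2: at (0,0), goal (0,1), distance |0-0|+|0-1| = 1
Tile 10: at (0,1), goal (2,1), distance |0-2|+|1-1| = 2
Tile 7: at (0,3), goal (1,2), distance |0-1|+|3-2| = 2
Tile 13: at (1,0), goal (3,0), distance |1-3|+|0-0| = 2
Tile 11: at (1,1), goal (2,2), distance |1-2|+|1-2| = 2
Tile 12: at (1,2), goal (2,3), distance |1-2|+|2-3| = 2
Tile 9: at (1,3), goal (2,0), distance |1-2|+|3-0| = 4
Tile 5: at (2,0), goal (1,0), distance |2-1|+|0-0| = 1
Tile 1: at (2,1), goal (0,0), distance |2-0|+|1-0| = 3
Tile 6: at (2,2), goal (1,1), distance |2-1|+|2-1| = 2
Tile 14: at (2,3), goal (3,1), distance |2-3|+|3-1| = 3
Tile 8: at (3,0), goal (1,3), distance |3-1|+|0-3| = 5
Tile 4: at (3,1), goal (0,3), distance |3-0|+|1-3| = 5
Tile 3: at (3,2), goal (0,2), distance |3-0|+|2-2| = 3
Tile 15: at (3,3), goal (3,2), distance |3-3|+|3-2| = 1
Sum: 1 + 2 + 2 + 2 + 2 + 2 + 4 + 1 + 3 + 2 + 3 + 5 + 5 + 3 + 1 = 38

Answer: 38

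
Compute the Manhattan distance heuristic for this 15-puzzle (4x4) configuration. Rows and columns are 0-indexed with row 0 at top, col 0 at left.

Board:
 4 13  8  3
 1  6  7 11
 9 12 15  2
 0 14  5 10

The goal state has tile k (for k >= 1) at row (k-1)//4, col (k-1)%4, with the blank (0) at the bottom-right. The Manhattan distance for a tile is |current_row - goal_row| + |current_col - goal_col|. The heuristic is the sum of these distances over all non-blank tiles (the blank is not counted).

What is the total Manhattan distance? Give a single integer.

Tile 4: at (0,0), goal (0,3), distance |0-0|+|0-3| = 3
Tile 13: at (0,1), goal (3,0), distance |0-3|+|1-0| = 4
Tile 8: at (0,2), goal (1,3), distance |0-1|+|2-3| = 2
Tile 3: at (0,3), goal (0,2), distance |0-0|+|3-2| = 1
Tile 1: at (1,0), goal (0,0), distance |1-0|+|0-0| = 1
Tile 6: at (1,1), goal (1,1), distance |1-1|+|1-1| = 0
Tile 7: at (1,2), goal (1,2), distance |1-1|+|2-2| = 0
Tile 11: at (1,3), goal (2,2), distance |1-2|+|3-2| = 2
Tile 9: at (2,0), goal (2,0), distance |2-2|+|0-0| = 0
Tile 12: at (2,1), goal (2,3), distance |2-2|+|1-3| = 2
Tile 15: at (2,2), goal (3,2), distance |2-3|+|2-2| = 1
Tile 2: at (2,3), goal (0,1), distance |2-0|+|3-1| = 4
Tile 14: at (3,1), goal (3,1), distance |3-3|+|1-1| = 0
Tile 5: at (3,2), goal (1,0), distance |3-1|+|2-0| = 4
Tile 10: at (3,3), goal (2,1), distance |3-2|+|3-1| = 3
Sum: 3 + 4 + 2 + 1 + 1 + 0 + 0 + 2 + 0 + 2 + 1 + 4 + 0 + 4 + 3 = 27

Answer: 27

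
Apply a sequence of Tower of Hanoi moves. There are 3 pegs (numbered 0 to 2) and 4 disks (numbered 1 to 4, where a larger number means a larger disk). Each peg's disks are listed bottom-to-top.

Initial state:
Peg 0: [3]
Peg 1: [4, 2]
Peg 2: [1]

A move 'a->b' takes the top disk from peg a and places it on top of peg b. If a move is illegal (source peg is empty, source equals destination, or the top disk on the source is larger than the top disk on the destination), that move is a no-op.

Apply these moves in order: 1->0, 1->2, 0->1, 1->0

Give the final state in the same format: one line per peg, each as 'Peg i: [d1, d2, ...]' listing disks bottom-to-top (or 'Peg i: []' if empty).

Answer: Peg 0: [3, 2]
Peg 1: [4]
Peg 2: [1]

Derivation:
After move 1 (1->0):
Peg 0: [3, 2]
Peg 1: [4]
Peg 2: [1]

After move 2 (1->2):
Peg 0: [3, 2]
Peg 1: [4]
Peg 2: [1]

After move 3 (0->1):
Peg 0: [3]
Peg 1: [4, 2]
Peg 2: [1]

After move 4 (1->0):
Peg 0: [3, 2]
Peg 1: [4]
Peg 2: [1]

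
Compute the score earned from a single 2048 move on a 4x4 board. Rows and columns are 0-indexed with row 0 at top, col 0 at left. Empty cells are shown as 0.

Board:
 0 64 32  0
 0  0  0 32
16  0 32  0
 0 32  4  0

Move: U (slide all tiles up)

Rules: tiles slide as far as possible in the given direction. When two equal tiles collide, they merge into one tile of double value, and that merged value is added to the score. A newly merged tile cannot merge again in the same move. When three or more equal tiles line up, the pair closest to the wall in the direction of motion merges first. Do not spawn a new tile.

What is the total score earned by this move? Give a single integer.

Slide up:
col 0: [0, 0, 16, 0] -> [16, 0, 0, 0]  score +0 (running 0)
col 1: [64, 0, 0, 32] -> [64, 32, 0, 0]  score +0 (running 0)
col 2: [32, 0, 32, 4] -> [64, 4, 0, 0]  score +64 (running 64)
col 3: [0, 32, 0, 0] -> [32, 0, 0, 0]  score +0 (running 64)
Board after move:
16 64 64 32
 0 32  4  0
 0  0  0  0
 0  0  0  0

Answer: 64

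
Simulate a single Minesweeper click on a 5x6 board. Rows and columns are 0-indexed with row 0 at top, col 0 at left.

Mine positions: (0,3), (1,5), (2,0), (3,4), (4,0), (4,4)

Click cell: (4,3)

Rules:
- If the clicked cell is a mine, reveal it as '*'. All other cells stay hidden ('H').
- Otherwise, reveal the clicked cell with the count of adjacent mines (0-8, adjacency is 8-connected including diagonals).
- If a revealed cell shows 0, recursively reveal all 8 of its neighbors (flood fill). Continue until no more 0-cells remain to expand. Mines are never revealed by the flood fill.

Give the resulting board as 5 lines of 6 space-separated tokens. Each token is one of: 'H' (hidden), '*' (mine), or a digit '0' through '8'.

H H H H H H
H H H H H H
H H H H H H
H H H H H H
H H H 2 H H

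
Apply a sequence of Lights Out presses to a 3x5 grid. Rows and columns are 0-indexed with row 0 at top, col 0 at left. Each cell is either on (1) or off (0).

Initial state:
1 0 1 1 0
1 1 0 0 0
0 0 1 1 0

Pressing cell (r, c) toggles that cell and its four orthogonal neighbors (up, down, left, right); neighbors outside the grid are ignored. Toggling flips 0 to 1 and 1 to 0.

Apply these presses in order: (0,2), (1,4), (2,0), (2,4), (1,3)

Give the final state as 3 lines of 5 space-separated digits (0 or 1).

Answer: 1 1 0 1 1
0 1 0 0 1
1 1 1 1 0

Derivation:
After press 1 at (0,2):
1 1 0 0 0
1 1 1 0 0
0 0 1 1 0

After press 2 at (1,4):
1 1 0 0 1
1 1 1 1 1
0 0 1 1 1

After press 3 at (2,0):
1 1 0 0 1
0 1 1 1 1
1 1 1 1 1

After press 4 at (2,4):
1 1 0 0 1
0 1 1 1 0
1 1 1 0 0

After press 5 at (1,3):
1 1 0 1 1
0 1 0 0 1
1 1 1 1 0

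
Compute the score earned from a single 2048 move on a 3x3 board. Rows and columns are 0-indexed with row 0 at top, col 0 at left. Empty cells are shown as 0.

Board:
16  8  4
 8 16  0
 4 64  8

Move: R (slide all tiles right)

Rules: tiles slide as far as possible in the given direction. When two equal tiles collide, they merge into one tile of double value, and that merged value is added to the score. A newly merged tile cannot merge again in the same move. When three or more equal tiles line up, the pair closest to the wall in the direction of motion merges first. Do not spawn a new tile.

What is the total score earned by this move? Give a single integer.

Answer: 0

Derivation:
Slide right:
row 0: [16, 8, 4] -> [16, 8, 4]  score +0 (running 0)
row 1: [8, 16, 0] -> [0, 8, 16]  score +0 (running 0)
row 2: [4, 64, 8] -> [4, 64, 8]  score +0 (running 0)
Board after move:
16  8  4
 0  8 16
 4 64  8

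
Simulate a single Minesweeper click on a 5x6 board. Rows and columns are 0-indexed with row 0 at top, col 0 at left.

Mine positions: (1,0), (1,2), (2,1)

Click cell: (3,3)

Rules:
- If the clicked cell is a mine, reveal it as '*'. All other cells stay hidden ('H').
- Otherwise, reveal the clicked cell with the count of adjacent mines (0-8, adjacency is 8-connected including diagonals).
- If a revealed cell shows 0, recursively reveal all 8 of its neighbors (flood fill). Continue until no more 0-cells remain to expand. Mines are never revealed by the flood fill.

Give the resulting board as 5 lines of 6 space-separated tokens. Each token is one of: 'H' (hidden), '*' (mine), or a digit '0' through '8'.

H H H 1 0 0
H H H 1 0 0
H H 2 1 0 0
1 1 1 0 0 0
0 0 0 0 0 0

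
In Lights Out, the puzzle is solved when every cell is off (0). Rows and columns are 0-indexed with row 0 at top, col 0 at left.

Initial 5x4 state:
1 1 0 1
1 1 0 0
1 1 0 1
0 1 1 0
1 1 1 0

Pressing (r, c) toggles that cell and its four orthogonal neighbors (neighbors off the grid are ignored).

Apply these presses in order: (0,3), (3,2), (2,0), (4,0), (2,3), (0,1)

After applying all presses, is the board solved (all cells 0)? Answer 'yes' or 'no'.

After press 1 at (0,3):
1 1 1 0
1 1 0 1
1 1 0 1
0 1 1 0
1 1 1 0

After press 2 at (3,2):
1 1 1 0
1 1 0 1
1 1 1 1
0 0 0 1
1 1 0 0

After press 3 at (2,0):
1 1 1 0
0 1 0 1
0 0 1 1
1 0 0 1
1 1 0 0

After press 4 at (4,0):
1 1 1 0
0 1 0 1
0 0 1 1
0 0 0 1
0 0 0 0

After press 5 at (2,3):
1 1 1 0
0 1 0 0
0 0 0 0
0 0 0 0
0 0 0 0

After press 6 at (0,1):
0 0 0 0
0 0 0 0
0 0 0 0
0 0 0 0
0 0 0 0

Lights still on: 0

Answer: yes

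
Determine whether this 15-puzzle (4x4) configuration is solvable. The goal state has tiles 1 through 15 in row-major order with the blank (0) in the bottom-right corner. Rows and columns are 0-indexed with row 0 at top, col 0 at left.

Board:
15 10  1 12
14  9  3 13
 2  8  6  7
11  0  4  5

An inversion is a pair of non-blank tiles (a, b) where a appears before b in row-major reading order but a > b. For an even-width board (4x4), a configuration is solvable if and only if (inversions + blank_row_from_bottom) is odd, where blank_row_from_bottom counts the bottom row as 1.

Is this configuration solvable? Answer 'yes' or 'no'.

Inversions: 67
Blank is in row 3 (0-indexed from top), which is row 1 counting from the bottom (bottom = 1).
67 + 1 = 68, which is even, so the puzzle is not solvable.

Answer: no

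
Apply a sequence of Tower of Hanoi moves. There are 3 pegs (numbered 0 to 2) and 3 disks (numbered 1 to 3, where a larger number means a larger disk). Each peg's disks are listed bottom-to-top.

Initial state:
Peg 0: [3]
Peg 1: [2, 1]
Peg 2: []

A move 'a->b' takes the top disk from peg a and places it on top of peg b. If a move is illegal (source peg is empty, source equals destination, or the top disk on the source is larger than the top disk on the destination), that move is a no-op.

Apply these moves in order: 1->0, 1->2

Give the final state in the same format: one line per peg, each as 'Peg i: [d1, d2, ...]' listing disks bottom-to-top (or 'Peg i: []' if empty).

Answer: Peg 0: [3, 1]
Peg 1: []
Peg 2: [2]

Derivation:
After move 1 (1->0):
Peg 0: [3, 1]
Peg 1: [2]
Peg 2: []

After move 2 (1->2):
Peg 0: [3, 1]
Peg 1: []
Peg 2: [2]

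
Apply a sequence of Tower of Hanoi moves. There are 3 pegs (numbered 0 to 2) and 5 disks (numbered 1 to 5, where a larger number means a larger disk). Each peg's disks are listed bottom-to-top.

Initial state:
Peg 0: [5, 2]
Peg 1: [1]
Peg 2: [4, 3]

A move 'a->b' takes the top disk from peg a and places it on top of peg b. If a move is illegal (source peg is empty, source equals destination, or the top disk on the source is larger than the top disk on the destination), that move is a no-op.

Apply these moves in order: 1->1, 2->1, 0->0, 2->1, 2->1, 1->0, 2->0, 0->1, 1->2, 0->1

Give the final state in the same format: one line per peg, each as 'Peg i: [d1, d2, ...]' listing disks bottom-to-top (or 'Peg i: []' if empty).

After move 1 (1->1):
Peg 0: [5, 2]
Peg 1: [1]
Peg 2: [4, 3]

After move 2 (2->1):
Peg 0: [5, 2]
Peg 1: [1]
Peg 2: [4, 3]

After move 3 (0->0):
Peg 0: [5, 2]
Peg 1: [1]
Peg 2: [4, 3]

After move 4 (2->1):
Peg 0: [5, 2]
Peg 1: [1]
Peg 2: [4, 3]

After move 5 (2->1):
Peg 0: [5, 2]
Peg 1: [1]
Peg 2: [4, 3]

After move 6 (1->0):
Peg 0: [5, 2, 1]
Peg 1: []
Peg 2: [4, 3]

After move 7 (2->0):
Peg 0: [5, 2, 1]
Peg 1: []
Peg 2: [4, 3]

After move 8 (0->1):
Peg 0: [5, 2]
Peg 1: [1]
Peg 2: [4, 3]

After move 9 (1->2):
Peg 0: [5, 2]
Peg 1: []
Peg 2: [4, 3, 1]

After move 10 (0->1):
Peg 0: [5]
Peg 1: [2]
Peg 2: [4, 3, 1]

Answer: Peg 0: [5]
Peg 1: [2]
Peg 2: [4, 3, 1]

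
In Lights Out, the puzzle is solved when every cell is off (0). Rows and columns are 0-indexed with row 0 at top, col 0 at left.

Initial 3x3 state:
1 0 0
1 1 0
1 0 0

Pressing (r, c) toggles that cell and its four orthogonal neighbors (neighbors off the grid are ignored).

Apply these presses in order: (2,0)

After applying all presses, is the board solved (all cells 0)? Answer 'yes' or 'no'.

Answer: no

Derivation:
After press 1 at (2,0):
1 0 0
0 1 0
0 1 0

Lights still on: 3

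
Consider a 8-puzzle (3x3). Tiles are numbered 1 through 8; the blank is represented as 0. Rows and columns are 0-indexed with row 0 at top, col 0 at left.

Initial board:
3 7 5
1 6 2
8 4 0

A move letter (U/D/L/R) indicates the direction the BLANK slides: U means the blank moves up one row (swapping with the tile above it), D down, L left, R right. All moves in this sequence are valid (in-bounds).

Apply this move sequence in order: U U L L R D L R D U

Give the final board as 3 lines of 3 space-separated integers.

After move 1 (U):
3 7 5
1 6 0
8 4 2

After move 2 (U):
3 7 0
1 6 5
8 4 2

After move 3 (L):
3 0 7
1 6 5
8 4 2

After move 4 (L):
0 3 7
1 6 5
8 4 2

After move 5 (R):
3 0 7
1 6 5
8 4 2

After move 6 (D):
3 6 7
1 0 5
8 4 2

After move 7 (L):
3 6 7
0 1 5
8 4 2

After move 8 (R):
3 6 7
1 0 5
8 4 2

After move 9 (D):
3 6 7
1 4 5
8 0 2

After move 10 (U):
3 6 7
1 0 5
8 4 2

Answer: 3 6 7
1 0 5
8 4 2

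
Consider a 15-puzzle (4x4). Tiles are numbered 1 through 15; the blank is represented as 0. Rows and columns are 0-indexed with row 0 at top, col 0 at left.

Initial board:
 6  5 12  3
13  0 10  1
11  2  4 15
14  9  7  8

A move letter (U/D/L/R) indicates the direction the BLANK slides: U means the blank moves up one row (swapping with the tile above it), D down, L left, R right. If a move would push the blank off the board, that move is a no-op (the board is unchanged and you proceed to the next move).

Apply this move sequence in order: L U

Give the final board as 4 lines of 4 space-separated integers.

Answer:  0  5 12  3
 6 13 10  1
11  2  4 15
14  9  7  8

Derivation:
After move 1 (L):
 6  5 12  3
 0 13 10  1
11  2  4 15
14  9  7  8

After move 2 (U):
 0  5 12  3
 6 13 10  1
11  2  4 15
14  9  7  8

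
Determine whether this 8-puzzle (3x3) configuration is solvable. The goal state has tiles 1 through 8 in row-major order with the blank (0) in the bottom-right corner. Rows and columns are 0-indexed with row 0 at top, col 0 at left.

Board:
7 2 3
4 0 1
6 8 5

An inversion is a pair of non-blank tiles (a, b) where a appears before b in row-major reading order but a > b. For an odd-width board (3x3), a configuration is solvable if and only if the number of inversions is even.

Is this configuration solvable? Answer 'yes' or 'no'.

Answer: no

Derivation:
Inversions (pairs i<j in row-major order where tile[i] > tile[j] > 0): 11
11 is odd, so the puzzle is not solvable.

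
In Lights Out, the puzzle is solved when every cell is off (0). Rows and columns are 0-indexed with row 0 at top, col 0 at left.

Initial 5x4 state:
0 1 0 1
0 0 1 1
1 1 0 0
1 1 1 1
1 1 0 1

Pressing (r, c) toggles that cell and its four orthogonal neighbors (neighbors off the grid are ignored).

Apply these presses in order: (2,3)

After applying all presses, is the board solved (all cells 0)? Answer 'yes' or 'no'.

After press 1 at (2,3):
0 1 0 1
0 0 1 0
1 1 1 1
1 1 1 0
1 1 0 1

Lights still on: 13

Answer: no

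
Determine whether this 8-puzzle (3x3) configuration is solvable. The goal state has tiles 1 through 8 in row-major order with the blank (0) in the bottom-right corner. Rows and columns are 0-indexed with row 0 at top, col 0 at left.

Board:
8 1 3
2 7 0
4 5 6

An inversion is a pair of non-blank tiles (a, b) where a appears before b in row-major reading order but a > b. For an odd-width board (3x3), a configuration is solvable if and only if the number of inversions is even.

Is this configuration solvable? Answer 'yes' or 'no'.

Answer: no

Derivation:
Inversions (pairs i<j in row-major order where tile[i] > tile[j] > 0): 11
11 is odd, so the puzzle is not solvable.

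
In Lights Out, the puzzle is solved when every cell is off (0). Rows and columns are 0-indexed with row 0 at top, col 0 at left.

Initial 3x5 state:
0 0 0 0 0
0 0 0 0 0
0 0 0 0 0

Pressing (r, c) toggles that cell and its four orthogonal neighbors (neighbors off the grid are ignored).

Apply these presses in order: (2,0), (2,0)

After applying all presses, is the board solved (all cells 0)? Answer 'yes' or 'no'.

After press 1 at (2,0):
0 0 0 0 0
1 0 0 0 0
1 1 0 0 0

After press 2 at (2,0):
0 0 0 0 0
0 0 0 0 0
0 0 0 0 0

Lights still on: 0

Answer: yes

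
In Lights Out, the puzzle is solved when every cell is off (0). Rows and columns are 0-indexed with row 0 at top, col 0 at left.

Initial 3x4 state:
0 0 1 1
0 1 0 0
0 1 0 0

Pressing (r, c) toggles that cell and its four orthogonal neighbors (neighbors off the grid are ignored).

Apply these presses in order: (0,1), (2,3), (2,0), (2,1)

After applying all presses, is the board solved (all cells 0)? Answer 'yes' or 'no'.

After press 1 at (0,1):
1 1 0 1
0 0 0 0
0 1 0 0

After press 2 at (2,3):
1 1 0 1
0 0 0 1
0 1 1 1

After press 3 at (2,0):
1 1 0 1
1 0 0 1
1 0 1 1

After press 4 at (2,1):
1 1 0 1
1 1 0 1
0 1 0 1

Lights still on: 8

Answer: no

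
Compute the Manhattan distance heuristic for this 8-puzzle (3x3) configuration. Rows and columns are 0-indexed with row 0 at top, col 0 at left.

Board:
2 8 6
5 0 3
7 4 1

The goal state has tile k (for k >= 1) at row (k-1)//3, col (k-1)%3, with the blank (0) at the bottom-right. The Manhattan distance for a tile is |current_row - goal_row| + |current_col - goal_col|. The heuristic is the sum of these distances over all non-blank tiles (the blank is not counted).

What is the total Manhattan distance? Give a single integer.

Tile 2: (0,0)->(0,1) = 1
Tile 8: (0,1)->(2,1) = 2
Tile 6: (0,2)->(1,2) = 1
Tile 5: (1,0)->(1,1) = 1
Tile 3: (1,2)->(0,2) = 1
Tile 7: (2,0)->(2,0) = 0
Tile 4: (2,1)->(1,0) = 2
Tile 1: (2,2)->(0,0) = 4
Sum: 1 + 2 + 1 + 1 + 1 + 0 + 2 + 4 = 12

Answer: 12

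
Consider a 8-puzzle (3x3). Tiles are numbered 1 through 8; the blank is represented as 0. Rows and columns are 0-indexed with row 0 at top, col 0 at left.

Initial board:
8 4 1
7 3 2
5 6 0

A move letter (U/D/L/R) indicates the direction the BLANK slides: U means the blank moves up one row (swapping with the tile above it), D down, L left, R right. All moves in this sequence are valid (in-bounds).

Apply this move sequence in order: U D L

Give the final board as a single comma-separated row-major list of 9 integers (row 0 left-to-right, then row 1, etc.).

Answer: 8, 4, 1, 7, 3, 2, 5, 0, 6

Derivation:
After move 1 (U):
8 4 1
7 3 0
5 6 2

After move 2 (D):
8 4 1
7 3 2
5 6 0

After move 3 (L):
8 4 1
7 3 2
5 0 6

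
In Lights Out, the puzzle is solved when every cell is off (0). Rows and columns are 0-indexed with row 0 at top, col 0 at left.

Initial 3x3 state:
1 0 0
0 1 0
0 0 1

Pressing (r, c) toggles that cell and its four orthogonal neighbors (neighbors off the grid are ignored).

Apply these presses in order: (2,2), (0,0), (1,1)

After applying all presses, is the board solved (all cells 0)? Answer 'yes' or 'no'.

Answer: yes

Derivation:
After press 1 at (2,2):
1 0 0
0 1 1
0 1 0

After press 2 at (0,0):
0 1 0
1 1 1
0 1 0

After press 3 at (1,1):
0 0 0
0 0 0
0 0 0

Lights still on: 0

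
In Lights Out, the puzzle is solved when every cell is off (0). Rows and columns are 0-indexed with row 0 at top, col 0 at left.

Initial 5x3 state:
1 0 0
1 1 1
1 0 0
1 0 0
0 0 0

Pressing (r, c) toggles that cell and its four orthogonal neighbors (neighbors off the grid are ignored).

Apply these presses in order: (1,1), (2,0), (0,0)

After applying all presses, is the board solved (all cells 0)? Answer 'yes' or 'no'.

Answer: yes

Derivation:
After press 1 at (1,1):
1 1 0
0 0 0
1 1 0
1 0 0
0 0 0

After press 2 at (2,0):
1 1 0
1 0 0
0 0 0
0 0 0
0 0 0

After press 3 at (0,0):
0 0 0
0 0 0
0 0 0
0 0 0
0 0 0

Lights still on: 0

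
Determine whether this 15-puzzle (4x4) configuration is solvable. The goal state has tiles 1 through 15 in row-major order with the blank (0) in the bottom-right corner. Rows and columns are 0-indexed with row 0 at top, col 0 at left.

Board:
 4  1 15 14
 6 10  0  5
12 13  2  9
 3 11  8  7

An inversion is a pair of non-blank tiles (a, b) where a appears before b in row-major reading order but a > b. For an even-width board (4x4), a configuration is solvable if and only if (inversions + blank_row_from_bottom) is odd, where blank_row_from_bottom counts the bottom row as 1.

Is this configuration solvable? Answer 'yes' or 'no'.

Inversions: 55
Blank is in row 1 (0-indexed from top), which is row 3 counting from the bottom (bottom = 1).
55 + 3 = 58, which is even, so the puzzle is not solvable.

Answer: no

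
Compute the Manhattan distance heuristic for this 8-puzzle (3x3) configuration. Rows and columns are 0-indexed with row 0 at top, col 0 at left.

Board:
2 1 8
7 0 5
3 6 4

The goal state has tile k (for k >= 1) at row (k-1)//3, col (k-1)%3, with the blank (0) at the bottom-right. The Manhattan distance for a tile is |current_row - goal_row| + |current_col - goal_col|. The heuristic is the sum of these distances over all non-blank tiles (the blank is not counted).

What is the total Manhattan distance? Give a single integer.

Tile 2: at (0,0), goal (0,1), distance |0-0|+|0-1| = 1
Tile 1: at (0,1), goal (0,0), distance |0-0|+|1-0| = 1
Tile 8: at (0,2), goal (2,1), distance |0-2|+|2-1| = 3
Tile 7: at (1,0), goal (2,0), distance |1-2|+|0-0| = 1
Tile 5: at (1,2), goal (1,1), distance |1-1|+|2-1| = 1
Tile 3: at (2,0), goal (0,2), distance |2-0|+|0-2| = 4
Tile 6: at (2,1), goal (1,2), distance |2-1|+|1-2| = 2
Tile 4: at (2,2), goal (1,0), distance |2-1|+|2-0| = 3
Sum: 1 + 1 + 3 + 1 + 1 + 4 + 2 + 3 = 16

Answer: 16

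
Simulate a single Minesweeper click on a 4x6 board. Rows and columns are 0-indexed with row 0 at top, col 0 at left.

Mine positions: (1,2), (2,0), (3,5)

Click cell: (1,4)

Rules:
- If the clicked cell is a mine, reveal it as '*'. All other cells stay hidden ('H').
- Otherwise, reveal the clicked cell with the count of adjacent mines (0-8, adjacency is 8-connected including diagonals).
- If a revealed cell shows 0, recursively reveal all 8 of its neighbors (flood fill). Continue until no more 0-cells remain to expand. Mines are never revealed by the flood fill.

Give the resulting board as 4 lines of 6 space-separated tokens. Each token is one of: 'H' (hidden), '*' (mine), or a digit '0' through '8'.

H H H 1 0 0
H H H 1 0 0
H H H 1 1 1
H H H H H H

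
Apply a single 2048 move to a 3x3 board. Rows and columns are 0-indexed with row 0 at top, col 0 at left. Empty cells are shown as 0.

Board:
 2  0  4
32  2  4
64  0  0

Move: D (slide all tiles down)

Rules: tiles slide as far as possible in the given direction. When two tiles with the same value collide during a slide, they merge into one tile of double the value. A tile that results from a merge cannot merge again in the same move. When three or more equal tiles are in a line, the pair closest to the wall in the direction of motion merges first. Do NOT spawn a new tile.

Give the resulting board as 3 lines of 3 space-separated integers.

Answer:  2  0  0
32  0  0
64  2  8

Derivation:
Slide down:
col 0: [2, 32, 64] -> [2, 32, 64]
col 1: [0, 2, 0] -> [0, 0, 2]
col 2: [4, 4, 0] -> [0, 0, 8]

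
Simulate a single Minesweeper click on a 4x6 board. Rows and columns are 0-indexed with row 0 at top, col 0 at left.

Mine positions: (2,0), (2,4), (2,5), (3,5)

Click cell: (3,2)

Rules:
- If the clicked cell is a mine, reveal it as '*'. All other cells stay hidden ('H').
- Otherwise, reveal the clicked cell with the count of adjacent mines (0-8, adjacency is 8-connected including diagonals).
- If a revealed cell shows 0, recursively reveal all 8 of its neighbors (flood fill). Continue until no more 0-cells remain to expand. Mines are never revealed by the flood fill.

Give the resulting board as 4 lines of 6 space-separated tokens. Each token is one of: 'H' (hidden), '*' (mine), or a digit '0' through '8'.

0 0 0 0 0 0
1 1 0 1 2 2
H 1 0 1 H H
H 1 0 1 H H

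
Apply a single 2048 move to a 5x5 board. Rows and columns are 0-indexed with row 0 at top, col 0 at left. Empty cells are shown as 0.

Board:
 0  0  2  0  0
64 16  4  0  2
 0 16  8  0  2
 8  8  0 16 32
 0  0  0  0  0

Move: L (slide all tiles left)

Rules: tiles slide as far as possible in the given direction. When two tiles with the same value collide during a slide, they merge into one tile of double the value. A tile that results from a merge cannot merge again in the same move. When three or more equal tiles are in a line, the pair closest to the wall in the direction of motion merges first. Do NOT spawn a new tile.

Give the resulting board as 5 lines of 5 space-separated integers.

Answer:  2  0  0  0  0
64 16  4  2  0
16  8  2  0  0
16 16 32  0  0
 0  0  0  0  0

Derivation:
Slide left:
row 0: [0, 0, 2, 0, 0] -> [2, 0, 0, 0, 0]
row 1: [64, 16, 4, 0, 2] -> [64, 16, 4, 2, 0]
row 2: [0, 16, 8, 0, 2] -> [16, 8, 2, 0, 0]
row 3: [8, 8, 0, 16, 32] -> [16, 16, 32, 0, 0]
row 4: [0, 0, 0, 0, 0] -> [0, 0, 0, 0, 0]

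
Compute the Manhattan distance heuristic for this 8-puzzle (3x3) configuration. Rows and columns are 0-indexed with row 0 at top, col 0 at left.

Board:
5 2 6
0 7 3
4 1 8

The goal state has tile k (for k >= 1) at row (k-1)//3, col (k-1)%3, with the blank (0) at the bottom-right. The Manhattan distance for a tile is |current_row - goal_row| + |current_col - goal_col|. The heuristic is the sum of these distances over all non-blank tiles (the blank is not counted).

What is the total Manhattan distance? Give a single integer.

Answer: 11

Derivation:
Tile 5: (0,0)->(1,1) = 2
Tile 2: (0,1)->(0,1) = 0
Tile 6: (0,2)->(1,2) = 1
Tile 7: (1,1)->(2,0) = 2
Tile 3: (1,2)->(0,2) = 1
Tile 4: (2,0)->(1,0) = 1
Tile 1: (2,1)->(0,0) = 3
Tile 8: (2,2)->(2,1) = 1
Sum: 2 + 0 + 1 + 2 + 1 + 1 + 3 + 1 = 11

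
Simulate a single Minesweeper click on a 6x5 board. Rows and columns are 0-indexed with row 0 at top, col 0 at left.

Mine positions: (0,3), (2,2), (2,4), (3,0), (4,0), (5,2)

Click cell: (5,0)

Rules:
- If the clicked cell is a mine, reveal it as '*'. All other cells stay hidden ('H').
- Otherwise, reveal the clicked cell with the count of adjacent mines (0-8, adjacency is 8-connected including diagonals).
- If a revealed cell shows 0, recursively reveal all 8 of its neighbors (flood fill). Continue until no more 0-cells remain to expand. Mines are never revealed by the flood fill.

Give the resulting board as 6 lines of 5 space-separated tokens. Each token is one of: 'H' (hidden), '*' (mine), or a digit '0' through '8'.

H H H H H
H H H H H
H H H H H
H H H H H
H H H H H
1 H H H H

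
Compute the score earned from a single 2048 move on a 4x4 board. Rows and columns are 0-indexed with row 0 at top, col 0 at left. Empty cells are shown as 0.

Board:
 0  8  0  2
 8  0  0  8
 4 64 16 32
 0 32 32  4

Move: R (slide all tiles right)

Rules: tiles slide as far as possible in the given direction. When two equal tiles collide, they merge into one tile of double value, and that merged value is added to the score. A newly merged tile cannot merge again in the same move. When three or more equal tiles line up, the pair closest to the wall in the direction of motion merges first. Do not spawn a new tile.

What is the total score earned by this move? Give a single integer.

Slide right:
row 0: [0, 8, 0, 2] -> [0, 0, 8, 2]  score +0 (running 0)
row 1: [8, 0, 0, 8] -> [0, 0, 0, 16]  score +16 (running 16)
row 2: [4, 64, 16, 32] -> [4, 64, 16, 32]  score +0 (running 16)
row 3: [0, 32, 32, 4] -> [0, 0, 64, 4]  score +64 (running 80)
Board after move:
 0  0  8  2
 0  0  0 16
 4 64 16 32
 0  0 64  4

Answer: 80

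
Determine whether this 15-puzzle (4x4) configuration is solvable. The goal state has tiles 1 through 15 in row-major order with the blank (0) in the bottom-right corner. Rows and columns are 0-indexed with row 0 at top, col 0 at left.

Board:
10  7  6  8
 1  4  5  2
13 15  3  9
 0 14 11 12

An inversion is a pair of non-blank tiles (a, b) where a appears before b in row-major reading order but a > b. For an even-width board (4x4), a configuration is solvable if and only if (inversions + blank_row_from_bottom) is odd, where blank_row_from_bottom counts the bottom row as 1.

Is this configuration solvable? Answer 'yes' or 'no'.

Inversions: 40
Blank is in row 3 (0-indexed from top), which is row 1 counting from the bottom (bottom = 1).
40 + 1 = 41, which is odd, so the puzzle is solvable.

Answer: yes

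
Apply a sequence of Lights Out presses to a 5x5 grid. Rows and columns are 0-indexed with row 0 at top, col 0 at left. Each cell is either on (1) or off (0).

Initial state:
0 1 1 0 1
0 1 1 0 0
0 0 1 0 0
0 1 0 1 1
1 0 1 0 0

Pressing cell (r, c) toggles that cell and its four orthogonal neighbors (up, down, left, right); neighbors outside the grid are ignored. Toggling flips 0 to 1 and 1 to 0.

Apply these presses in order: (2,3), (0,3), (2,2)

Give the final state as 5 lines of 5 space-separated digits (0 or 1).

Answer: 0 1 0 1 0
0 1 0 0 0
0 1 1 0 1
0 1 1 0 1
1 0 1 0 0

Derivation:
After press 1 at (2,3):
0 1 1 0 1
0 1 1 1 0
0 0 0 1 1
0 1 0 0 1
1 0 1 0 0

After press 2 at (0,3):
0 1 0 1 0
0 1 1 0 0
0 0 0 1 1
0 1 0 0 1
1 0 1 0 0

After press 3 at (2,2):
0 1 0 1 0
0 1 0 0 0
0 1 1 0 1
0 1 1 0 1
1 0 1 0 0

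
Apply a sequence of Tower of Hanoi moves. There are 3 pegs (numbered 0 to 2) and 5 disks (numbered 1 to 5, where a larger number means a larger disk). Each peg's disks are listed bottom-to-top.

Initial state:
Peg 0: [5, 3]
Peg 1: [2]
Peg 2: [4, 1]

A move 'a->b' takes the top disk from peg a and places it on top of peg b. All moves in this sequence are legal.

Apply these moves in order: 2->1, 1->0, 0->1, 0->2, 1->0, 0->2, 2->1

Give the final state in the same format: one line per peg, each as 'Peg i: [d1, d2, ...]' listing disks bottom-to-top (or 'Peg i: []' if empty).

Answer: Peg 0: [5]
Peg 1: [2, 1]
Peg 2: [4, 3]

Derivation:
After move 1 (2->1):
Peg 0: [5, 3]
Peg 1: [2, 1]
Peg 2: [4]

After move 2 (1->0):
Peg 0: [5, 3, 1]
Peg 1: [2]
Peg 2: [4]

After move 3 (0->1):
Peg 0: [5, 3]
Peg 1: [2, 1]
Peg 2: [4]

After move 4 (0->2):
Peg 0: [5]
Peg 1: [2, 1]
Peg 2: [4, 3]

After move 5 (1->0):
Peg 0: [5, 1]
Peg 1: [2]
Peg 2: [4, 3]

After move 6 (0->2):
Peg 0: [5]
Peg 1: [2]
Peg 2: [4, 3, 1]

After move 7 (2->1):
Peg 0: [5]
Peg 1: [2, 1]
Peg 2: [4, 3]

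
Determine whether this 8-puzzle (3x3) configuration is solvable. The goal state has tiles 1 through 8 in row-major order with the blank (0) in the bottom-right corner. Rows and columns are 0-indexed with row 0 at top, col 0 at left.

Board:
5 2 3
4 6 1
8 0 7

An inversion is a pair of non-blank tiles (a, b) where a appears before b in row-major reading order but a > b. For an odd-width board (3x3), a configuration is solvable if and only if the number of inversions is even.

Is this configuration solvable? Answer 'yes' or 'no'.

Answer: no

Derivation:
Inversions (pairs i<j in row-major order where tile[i] > tile[j] > 0): 9
9 is odd, so the puzzle is not solvable.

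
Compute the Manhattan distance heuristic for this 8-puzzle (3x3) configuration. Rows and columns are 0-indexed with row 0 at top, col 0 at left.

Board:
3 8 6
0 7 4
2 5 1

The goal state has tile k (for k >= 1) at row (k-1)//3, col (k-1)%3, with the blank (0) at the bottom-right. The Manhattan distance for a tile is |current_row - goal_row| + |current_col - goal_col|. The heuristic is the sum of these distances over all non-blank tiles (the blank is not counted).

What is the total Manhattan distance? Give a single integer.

Tile 3: (0,0)->(0,2) = 2
Tile 8: (0,1)->(2,1) = 2
Tile 6: (0,2)->(1,2) = 1
Tile 7: (1,1)->(2,0) = 2
Tile 4: (1,2)->(1,0) = 2
Tile 2: (2,0)->(0,1) = 3
Tile 5: (2,1)->(1,1) = 1
Tile 1: (2,2)->(0,0) = 4
Sum: 2 + 2 + 1 + 2 + 2 + 3 + 1 + 4 = 17

Answer: 17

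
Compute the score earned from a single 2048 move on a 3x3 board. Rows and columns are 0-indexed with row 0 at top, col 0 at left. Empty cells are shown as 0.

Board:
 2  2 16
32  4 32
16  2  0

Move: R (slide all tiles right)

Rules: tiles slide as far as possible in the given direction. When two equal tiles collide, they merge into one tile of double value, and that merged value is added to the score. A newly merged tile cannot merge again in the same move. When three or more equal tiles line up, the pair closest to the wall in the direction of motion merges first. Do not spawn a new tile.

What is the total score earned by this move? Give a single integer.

Answer: 4

Derivation:
Slide right:
row 0: [2, 2, 16] -> [0, 4, 16]  score +4 (running 4)
row 1: [32, 4, 32] -> [32, 4, 32]  score +0 (running 4)
row 2: [16, 2, 0] -> [0, 16, 2]  score +0 (running 4)
Board after move:
 0  4 16
32  4 32
 0 16  2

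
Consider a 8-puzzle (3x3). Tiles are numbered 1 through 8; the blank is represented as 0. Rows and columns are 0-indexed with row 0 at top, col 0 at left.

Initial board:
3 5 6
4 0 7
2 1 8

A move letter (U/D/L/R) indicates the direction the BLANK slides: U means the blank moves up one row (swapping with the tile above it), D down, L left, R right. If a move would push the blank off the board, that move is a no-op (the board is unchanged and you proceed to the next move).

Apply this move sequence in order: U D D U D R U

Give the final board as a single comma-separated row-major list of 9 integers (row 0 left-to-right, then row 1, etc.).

Answer: 3, 5, 6, 4, 1, 0, 2, 8, 7

Derivation:
After move 1 (U):
3 0 6
4 5 7
2 1 8

After move 2 (D):
3 5 6
4 0 7
2 1 8

After move 3 (D):
3 5 6
4 1 7
2 0 8

After move 4 (U):
3 5 6
4 0 7
2 1 8

After move 5 (D):
3 5 6
4 1 7
2 0 8

After move 6 (R):
3 5 6
4 1 7
2 8 0

After move 7 (U):
3 5 6
4 1 0
2 8 7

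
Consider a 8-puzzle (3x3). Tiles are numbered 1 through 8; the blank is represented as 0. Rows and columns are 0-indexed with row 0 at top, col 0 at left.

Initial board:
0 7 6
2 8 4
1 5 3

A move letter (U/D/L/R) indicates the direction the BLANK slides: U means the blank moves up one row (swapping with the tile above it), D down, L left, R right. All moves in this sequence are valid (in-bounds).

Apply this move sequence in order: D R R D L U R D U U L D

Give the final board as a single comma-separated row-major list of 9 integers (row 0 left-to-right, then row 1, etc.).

Answer: 2, 3, 7, 8, 0, 6, 1, 4, 5

Derivation:
After move 1 (D):
2 7 6
0 8 4
1 5 3

After move 2 (R):
2 7 6
8 0 4
1 5 3

After move 3 (R):
2 7 6
8 4 0
1 5 3

After move 4 (D):
2 7 6
8 4 3
1 5 0

After move 5 (L):
2 7 6
8 4 3
1 0 5

After move 6 (U):
2 7 6
8 0 3
1 4 5

After move 7 (R):
2 7 6
8 3 0
1 4 5

After move 8 (D):
2 7 6
8 3 5
1 4 0

After move 9 (U):
2 7 6
8 3 0
1 4 5

After move 10 (U):
2 7 0
8 3 6
1 4 5

After move 11 (L):
2 0 7
8 3 6
1 4 5

After move 12 (D):
2 3 7
8 0 6
1 4 5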